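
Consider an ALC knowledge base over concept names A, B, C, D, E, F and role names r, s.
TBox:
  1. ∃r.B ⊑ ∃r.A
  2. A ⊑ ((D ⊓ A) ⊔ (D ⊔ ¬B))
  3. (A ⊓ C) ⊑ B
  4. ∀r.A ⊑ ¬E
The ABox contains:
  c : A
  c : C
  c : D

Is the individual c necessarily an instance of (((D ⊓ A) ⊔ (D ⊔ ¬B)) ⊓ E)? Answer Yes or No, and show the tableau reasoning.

No

1. c : (((D ⊓ A) ⊔ (D ⊔ ¬B)) ⊓ E)?  L(c) = {A, C, D} ∪ {(((¬D ⊔ ¬A) ⊓ (¬D ⊓ B)) ⊔ ¬E)}
   apply at c: A⊑((D ⊓ A) ⊔ (D ⊔ ¬B))
   open: L(c) ⊇ {A, B, C, D, ¬E, …} (+ ∃-successors) — c ∉ (((D ⊓ A) ⊔ (D ⊔ ¬B)) ⊓ E) possible
2. Hence c : (((D ⊓ A) ⊔ (D ⊔ ¬B)) ⊓ E): not entailed.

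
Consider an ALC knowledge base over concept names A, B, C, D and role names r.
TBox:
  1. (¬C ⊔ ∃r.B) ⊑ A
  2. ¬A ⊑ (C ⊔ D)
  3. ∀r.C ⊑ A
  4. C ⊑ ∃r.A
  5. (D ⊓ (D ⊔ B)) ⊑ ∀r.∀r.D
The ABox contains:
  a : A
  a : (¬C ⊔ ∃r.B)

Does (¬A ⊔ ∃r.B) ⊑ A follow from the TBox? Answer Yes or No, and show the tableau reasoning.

No

1. (¬A ⊔ ∃r.B) ⊑ A  ⇔  ((¬A ⊔ ∃r.B) ⊓ ¬A) unsat w.r.t. T
   apply at x₀: ¬A⊑(C ⊔ D)
   open: L(x₀) ⊇ {C, ¬A, ¬D, ∀r.¬B, ∃r.A, …} (+ ∃-successors)
2. Hence (¬A ⊔ ∃r.B) ⊑ A: not entailed.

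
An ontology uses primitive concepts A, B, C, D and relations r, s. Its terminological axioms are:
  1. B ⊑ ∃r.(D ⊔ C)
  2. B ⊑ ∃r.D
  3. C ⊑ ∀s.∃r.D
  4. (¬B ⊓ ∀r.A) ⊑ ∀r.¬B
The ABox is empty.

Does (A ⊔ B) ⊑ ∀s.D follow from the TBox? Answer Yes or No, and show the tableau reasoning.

No

1. (A ⊔ B) ⊑ ∀s.D  ⇔  ((A ⊔ B) ⊓ ∃s.¬D) unsat w.r.t. T
   open: L(x₀) ⊇ {A, ¬B, ¬C, ∃r.¬A, ∃s.¬D} (+ ∃-successors)
2. Hence (A ⊔ B) ⊑ ∀s.D: not entailed.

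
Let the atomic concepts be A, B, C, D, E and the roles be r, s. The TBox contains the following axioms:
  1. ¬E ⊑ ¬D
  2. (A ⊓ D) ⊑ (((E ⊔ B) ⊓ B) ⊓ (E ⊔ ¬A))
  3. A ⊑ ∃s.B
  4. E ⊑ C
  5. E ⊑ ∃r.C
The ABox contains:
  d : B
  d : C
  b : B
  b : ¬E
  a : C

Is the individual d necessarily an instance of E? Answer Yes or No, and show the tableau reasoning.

1. d : E?  L(d) = {B, C} ∪ {¬E}
   apply at d: ¬E⊑¬D
   open: L(d) ⊇ {B, C, ¬A, ¬D, ¬E} — d ∉ E possible
2. Hence d : E: not entailed.

No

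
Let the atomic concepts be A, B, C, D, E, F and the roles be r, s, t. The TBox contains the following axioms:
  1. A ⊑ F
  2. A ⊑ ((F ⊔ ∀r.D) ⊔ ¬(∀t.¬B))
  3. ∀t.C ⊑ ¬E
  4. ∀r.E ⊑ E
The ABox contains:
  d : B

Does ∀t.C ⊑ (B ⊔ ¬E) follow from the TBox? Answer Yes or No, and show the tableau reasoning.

1. ∀t.C ⊑ (B ⊔ ¬E)  ⇔  (∀t.C ⊓ (¬B ⊓ E)) unsat w.r.t. T
   all branches close; clash {E, ¬E} at x₀
2. Hence ∀t.C ⊑ (B ⊔ ¬E): entailed.

Yes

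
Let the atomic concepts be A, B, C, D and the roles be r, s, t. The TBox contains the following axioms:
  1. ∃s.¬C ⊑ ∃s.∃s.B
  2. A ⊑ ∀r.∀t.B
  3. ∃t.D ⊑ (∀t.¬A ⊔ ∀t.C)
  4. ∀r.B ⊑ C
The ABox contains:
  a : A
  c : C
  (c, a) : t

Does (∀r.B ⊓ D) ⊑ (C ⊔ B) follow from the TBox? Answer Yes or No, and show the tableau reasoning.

1. (∀r.B ⊓ D) ⊑ (C ⊔ B)  ⇔  ((∀r.B ⊓ D) ⊓ (¬C ⊓ ¬B)) unsat w.r.t. T
   all branches close; clash {C, ¬C} at x₀
2. Hence (∀r.B ⊓ D) ⊑ (C ⊔ B): entailed.

Yes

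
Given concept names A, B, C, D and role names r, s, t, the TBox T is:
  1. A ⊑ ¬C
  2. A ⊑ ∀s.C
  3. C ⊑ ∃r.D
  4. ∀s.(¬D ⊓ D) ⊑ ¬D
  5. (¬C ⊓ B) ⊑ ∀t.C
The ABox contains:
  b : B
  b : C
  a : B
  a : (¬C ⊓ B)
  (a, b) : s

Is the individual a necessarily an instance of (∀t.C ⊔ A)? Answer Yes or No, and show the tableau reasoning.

Yes

1. a : (∀t.C ⊔ A)?  L(a) = {B, (¬C ⊓ B)} ∪ {(∃t.¬C ⊓ ¬A)}
   clash {C, ¬C} at an ∃-successor — a ∈ (∀t.C ⊔ A)
2. Hence a : (∀t.C ⊔ A): entailed.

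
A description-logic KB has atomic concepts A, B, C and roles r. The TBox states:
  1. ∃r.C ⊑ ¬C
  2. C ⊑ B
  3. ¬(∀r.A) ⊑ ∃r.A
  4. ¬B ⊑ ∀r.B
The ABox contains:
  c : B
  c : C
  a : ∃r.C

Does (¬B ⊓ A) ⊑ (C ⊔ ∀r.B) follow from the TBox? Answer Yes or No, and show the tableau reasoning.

1. (¬B ⊓ A) ⊑ (C ⊔ ∀r.B)  ⇔  ((¬B ⊓ A) ⊓ (¬C ⊓ ∃r.¬B)) unsat w.r.t. T
   all branches close; clash {B, ¬B} at an ∃-successor
2. Hence (¬B ⊓ A) ⊑ (C ⊔ ∀r.B): entailed.

Yes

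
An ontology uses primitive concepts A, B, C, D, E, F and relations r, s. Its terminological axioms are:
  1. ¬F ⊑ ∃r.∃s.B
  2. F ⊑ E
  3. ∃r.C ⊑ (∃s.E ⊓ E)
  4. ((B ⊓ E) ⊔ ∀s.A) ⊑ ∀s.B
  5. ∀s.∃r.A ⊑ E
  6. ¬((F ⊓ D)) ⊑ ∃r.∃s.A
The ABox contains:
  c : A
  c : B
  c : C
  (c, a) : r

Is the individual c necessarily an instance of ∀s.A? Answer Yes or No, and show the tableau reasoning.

1. c : ∀s.A?  L(c) = {A, B, C} ∪ {∃s.¬A}
   open: L(c) ⊇ {A, B, C, ¬E, ¬F, …} (+ ∃-successors) — c ∉ ∀s.A possible
2. Hence c : ∀s.A: not entailed.

No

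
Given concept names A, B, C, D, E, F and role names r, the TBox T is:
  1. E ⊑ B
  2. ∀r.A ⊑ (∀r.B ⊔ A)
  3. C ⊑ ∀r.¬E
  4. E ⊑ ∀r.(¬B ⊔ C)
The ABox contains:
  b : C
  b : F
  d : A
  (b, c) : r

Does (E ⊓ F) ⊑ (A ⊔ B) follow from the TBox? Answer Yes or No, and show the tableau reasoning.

Yes

1. (E ⊓ F) ⊑ (A ⊔ B)  ⇔  ((E ⊓ F) ⊓ (¬A ⊓ ¬B)) unsat w.r.t. T
   all branches close; clash {B, ¬B} at x₀
2. Hence (E ⊓ F) ⊑ (A ⊔ B): entailed.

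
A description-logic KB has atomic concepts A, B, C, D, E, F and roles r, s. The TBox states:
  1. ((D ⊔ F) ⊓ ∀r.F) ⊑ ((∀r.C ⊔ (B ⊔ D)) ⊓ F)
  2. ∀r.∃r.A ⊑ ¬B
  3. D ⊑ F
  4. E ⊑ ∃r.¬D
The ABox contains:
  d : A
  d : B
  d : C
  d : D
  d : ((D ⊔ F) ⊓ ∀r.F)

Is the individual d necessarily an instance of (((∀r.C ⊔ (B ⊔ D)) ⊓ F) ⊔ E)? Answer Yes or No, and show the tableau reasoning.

1. d : (((∀r.C ⊔ (B ⊔ D)) ⊓ F) ⊔ E)?  L(d) = {A, B, C, D, ((D ⊔ F) ⊓ ∀r.F)} ∪ {(((∃r.¬C ⊓ (¬B ⊓ ¬D)) ⊔ ¬F) ⊓ ¬E)}
   clash {F, ¬F} at d — d ∈ (((∀r.C ⊔ (B ⊔ D)) ⊓ F) ⊔ E)
2. Hence d : (((∀r.C ⊔ (B ⊔ D)) ⊓ F) ⊔ E): entailed.

Yes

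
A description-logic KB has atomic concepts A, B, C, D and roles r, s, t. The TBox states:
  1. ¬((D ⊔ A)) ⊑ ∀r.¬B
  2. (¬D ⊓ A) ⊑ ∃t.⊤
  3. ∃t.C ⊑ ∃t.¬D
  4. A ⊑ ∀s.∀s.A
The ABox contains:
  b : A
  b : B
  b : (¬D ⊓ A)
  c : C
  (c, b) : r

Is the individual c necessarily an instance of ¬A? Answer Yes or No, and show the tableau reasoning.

1. c : ¬A?  L(c) = {C} ∪ {A}
   apply at c: A⊑∀s.∀s.A
   open: L(c) ⊇ {A, C, D, ∀s.∀s.A, ∀t.¬C} — c ∉ ¬A possible
2. Hence c : ¬A: not entailed.

No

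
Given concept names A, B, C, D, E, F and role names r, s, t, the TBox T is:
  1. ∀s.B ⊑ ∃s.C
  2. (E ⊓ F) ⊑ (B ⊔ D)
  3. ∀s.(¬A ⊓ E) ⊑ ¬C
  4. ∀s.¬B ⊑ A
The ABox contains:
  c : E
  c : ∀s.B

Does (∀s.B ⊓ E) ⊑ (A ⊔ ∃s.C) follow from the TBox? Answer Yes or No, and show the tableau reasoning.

1. (∀s.B ⊓ E) ⊑ (A ⊔ ∃s.C)  ⇔  ((∀s.B ⊓ E) ⊓ (¬A ⊓ ∀s.¬C)) unsat w.r.t. T
   all branches close; clash {A, ¬A} at x₀
2. Hence (∀s.B ⊓ E) ⊑ (A ⊔ ∃s.C): entailed.

Yes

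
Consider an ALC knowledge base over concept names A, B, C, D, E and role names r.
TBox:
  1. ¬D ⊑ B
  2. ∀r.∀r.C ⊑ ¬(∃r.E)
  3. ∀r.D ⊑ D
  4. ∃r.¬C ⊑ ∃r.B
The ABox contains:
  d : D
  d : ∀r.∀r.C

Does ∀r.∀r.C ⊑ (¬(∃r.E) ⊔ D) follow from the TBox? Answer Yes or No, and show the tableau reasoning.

Yes

1. ∀r.∀r.C ⊑ (¬(∃r.E) ⊔ D)  ⇔  (∀r.∀r.C ⊓ (∃r.E ⊓ ¬D)) unsat w.r.t. T
   all branches close; clash {D, ¬D} at x₀
2. Hence ∀r.∀r.C ⊑ (¬(∃r.E) ⊔ D): entailed.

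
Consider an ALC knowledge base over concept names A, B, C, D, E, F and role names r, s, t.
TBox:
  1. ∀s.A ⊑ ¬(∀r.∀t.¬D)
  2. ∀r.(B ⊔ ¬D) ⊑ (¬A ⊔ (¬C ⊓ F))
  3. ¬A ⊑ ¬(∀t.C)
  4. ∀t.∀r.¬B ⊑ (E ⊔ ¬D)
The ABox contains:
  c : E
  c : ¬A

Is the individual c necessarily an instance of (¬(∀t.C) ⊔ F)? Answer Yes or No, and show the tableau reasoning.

Yes

1. c : (¬(∀t.C) ⊔ F)?  L(c) = {E, ¬A} ∪ {(∀t.C ⊓ ¬F)}
   clash {C, ¬C} at an ∃-successor — c ∈ (¬(∀t.C) ⊔ F)
2. Hence c : (¬(∀t.C) ⊔ F): entailed.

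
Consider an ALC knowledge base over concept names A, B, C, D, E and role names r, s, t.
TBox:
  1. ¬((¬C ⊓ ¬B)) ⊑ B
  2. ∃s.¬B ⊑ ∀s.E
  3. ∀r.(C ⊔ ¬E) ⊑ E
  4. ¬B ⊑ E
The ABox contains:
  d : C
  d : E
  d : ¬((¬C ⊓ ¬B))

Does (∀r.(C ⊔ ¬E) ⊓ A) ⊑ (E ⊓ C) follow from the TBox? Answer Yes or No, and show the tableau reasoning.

No

1. (∀r.(C ⊔ ¬E) ⊓ A) ⊑ (E ⊓ C)  ⇔  ((∀r.(C ⊔ ¬E) ⊓ A) ⊓ (¬E ⊔ ¬C)) unsat w.r.t. T
   apply at x₀: ∀r.(C ⊔ ¬E)⊑E
   open: L(x₀) ⊇ {A, B, E, ¬C, ∀r.(C ⊔ ¬E), …}
2. Hence (∀r.(C ⊔ ¬E) ⊓ A) ⊑ (E ⊓ C): not entailed.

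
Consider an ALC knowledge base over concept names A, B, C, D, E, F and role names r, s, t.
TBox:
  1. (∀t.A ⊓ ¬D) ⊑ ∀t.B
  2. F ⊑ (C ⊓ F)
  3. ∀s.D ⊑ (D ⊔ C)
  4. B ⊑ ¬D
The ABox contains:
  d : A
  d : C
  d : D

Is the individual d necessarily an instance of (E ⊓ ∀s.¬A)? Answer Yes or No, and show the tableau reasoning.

No

1. d : (E ⊓ ∀s.¬A)?  L(d) = {A, C, D} ∪ {(¬E ⊔ ∃s.A)}
   open: L(d) ⊇ {A, C, D, ¬B, ¬E, …} (+ ∃-successors) — d ∉ (E ⊓ ∀s.¬A) possible
2. Hence d : (E ⊓ ∀s.¬A): not entailed.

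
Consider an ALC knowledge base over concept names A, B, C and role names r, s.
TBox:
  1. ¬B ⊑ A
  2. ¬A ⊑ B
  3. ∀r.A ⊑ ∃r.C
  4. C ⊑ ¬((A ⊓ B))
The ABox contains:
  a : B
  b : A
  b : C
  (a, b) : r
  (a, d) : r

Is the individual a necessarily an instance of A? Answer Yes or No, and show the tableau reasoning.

No

1. a : A?  L(a) = {B} ∪ {¬A}
   open: L(a) ⊇ {B, ¬A, ¬C, ∃r.¬A} (+ ∃-successors) — a ∉ A possible
2. Hence a : A: not entailed.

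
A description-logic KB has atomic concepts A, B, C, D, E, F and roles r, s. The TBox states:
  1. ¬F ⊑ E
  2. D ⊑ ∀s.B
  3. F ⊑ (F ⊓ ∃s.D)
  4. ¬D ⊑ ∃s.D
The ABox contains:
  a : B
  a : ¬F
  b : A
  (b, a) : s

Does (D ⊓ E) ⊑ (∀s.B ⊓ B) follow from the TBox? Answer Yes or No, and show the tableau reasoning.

No

1. (D ⊓ E) ⊑ (∀s.B ⊓ B)  ⇔  ((D ⊓ E) ⊓ (∃s.¬B ⊔ ¬B)) unsat w.r.t. T
   apply at x₀: D⊑∀s.B
   open: L(x₀) ⊇ {D, E, ¬B, ¬F, ∀s.B}
2. Hence (D ⊓ E) ⊑ (∀s.B ⊓ B): not entailed.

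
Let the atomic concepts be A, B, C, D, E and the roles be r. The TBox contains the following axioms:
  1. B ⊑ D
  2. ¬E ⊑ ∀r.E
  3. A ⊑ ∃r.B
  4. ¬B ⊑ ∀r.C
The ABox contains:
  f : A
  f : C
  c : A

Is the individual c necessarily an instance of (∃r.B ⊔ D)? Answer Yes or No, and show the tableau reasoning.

1. c : (∃r.B ⊔ D)?  L(c) = {A} ∪ {(∀r.¬B ⊓ ¬D)}
   clash {D, ¬D} at c — c ∈ (∃r.B ⊔ D)
2. Hence c : (∃r.B ⊔ D): entailed.

Yes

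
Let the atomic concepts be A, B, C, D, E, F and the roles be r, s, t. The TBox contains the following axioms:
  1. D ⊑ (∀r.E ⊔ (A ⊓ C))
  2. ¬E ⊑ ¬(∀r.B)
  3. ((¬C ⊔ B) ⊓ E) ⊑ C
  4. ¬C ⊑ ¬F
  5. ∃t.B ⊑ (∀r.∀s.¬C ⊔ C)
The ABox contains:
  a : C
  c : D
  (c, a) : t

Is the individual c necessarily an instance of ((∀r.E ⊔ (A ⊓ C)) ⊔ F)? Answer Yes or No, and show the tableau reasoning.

1. c : ((∀r.E ⊔ (A ⊓ C)) ⊔ F)?  L(c) = {D} ∪ {((∃r.¬E ⊓ (¬A ⊔ ¬C)) ⊓ ¬F)}
   clash {C, ¬C} at c — c ∈ ((∀r.E ⊔ (A ⊓ C)) ⊔ F)
2. Hence c : ((∀r.E ⊔ (A ⊓ C)) ⊔ F): entailed.

Yes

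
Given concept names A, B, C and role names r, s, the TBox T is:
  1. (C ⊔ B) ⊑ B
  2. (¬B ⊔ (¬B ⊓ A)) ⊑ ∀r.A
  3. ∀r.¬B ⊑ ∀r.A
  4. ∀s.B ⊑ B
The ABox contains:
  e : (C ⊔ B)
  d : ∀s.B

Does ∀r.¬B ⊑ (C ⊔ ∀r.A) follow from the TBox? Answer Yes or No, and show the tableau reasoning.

1. ∀r.¬B ⊑ (C ⊔ ∀r.A)  ⇔  (∀r.¬B ⊓ (¬C ⊓ ∃r.¬A)) unsat w.r.t. T
   all branches close; clash {A, ¬A} at an ∃-successor
2. Hence ∀r.¬B ⊑ (C ⊔ ∀r.A): entailed.

Yes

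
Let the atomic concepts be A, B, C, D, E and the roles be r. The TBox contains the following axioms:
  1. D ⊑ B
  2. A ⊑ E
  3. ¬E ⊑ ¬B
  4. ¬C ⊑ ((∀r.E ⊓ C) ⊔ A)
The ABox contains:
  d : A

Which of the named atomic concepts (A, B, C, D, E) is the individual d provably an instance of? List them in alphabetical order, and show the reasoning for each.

{A, E}

1. d : A?  L(d) = {A} ∪ {¬A}
   clash {A, ¬A} at d — d ∈ A
2. d : B?  L(d) = {A} ∪ {¬B}
   apply at d: A⊑E
   open: L(d) ⊇ {A, C, E, ¬B, ¬D} — d ∉ B possible
3. d : C?  L(d) = {A} ∪ {¬C}
   apply at d: A⊑E; ¬C⊑((∀r.E ⊓ C) ⊔ A)
   open: L(d) ⊇ {A, E, ¬C, ¬D} — d ∉ C possible
4. d : D?  L(d) = {A} ∪ {¬D}
   apply at d: A⊑E
   open: L(d) ⊇ {A, C, E, ¬D} — d ∉ D possible
5. d : E?  L(d) = {A} ∪ {¬E}
   clash {E, ¬E} at d — d ∈ E
6. Entailed for d: {A, E}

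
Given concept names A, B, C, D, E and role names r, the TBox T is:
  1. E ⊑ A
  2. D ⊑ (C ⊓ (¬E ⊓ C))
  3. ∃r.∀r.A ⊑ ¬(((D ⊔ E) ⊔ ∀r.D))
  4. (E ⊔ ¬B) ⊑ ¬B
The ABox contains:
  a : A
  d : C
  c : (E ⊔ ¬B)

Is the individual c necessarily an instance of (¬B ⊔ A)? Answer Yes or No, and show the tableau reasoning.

1. c : (¬B ⊔ A)?  L(c) = {(E ⊔ ¬B)} ∪ {(B ⊓ ¬A)}
   clash {B, ¬B} at c — c ∈ (¬B ⊔ A)
2. Hence c : (¬B ⊔ A): entailed.

Yes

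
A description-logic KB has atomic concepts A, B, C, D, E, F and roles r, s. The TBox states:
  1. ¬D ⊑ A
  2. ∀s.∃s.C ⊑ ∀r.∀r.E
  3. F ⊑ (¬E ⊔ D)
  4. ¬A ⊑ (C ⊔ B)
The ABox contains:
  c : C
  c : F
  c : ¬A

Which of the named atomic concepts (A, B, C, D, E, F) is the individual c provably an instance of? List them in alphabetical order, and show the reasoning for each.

{C, D, F}

1. c : A?  L(c) = {C, F, ¬A} ∪ {¬A}
   apply at c: F⊑(¬E ⊔ D); ¬A⊑(C ⊔ B)
   open: L(c) ⊇ {C, D, F, ¬A, ∃s.∀s.¬C} (+ ∃-successors) — c ∉ A possible
2. c : B?  L(c) = {C, F, ¬A} ∪ {¬B}
   apply at c: F⊑(¬E ⊔ D); ¬A⊑(C ⊔ B)
   open: L(c) ⊇ {C, D, F, ¬A, ¬B, …} (+ ∃-successors) — c ∉ B possible
3. c : C?  L(c) = {C, F, ¬A} ∪ {¬C}
   clash {C, ¬C} at c — c ∈ C
4. c : D?  L(c) = {C, F, ¬A} ∪ {¬D}
   clash {A, ¬A} at c — c ∈ D
5. c : E?  L(c) = {C, F, ¬A} ∪ {¬E}
   apply at c: F⊑(¬E ⊔ D); ¬A⊑(C ⊔ B)
   open: L(c) ⊇ {C, D, F, ¬A, ¬E, …} (+ ∃-successors) — c ∉ E possible
6. c : F?  L(c) = {C, F, ¬A} ∪ {¬F}
   clash {F, ¬F} at c — c ∈ F
7. Entailed for c: {C, D, F}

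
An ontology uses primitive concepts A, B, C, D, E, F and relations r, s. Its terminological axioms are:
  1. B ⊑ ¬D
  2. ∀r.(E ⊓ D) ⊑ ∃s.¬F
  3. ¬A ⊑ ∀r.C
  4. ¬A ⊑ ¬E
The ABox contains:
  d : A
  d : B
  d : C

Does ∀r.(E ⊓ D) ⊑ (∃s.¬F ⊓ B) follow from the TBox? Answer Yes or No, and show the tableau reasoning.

1. ∀r.(E ⊓ D) ⊑ (∃s.¬F ⊓ B)  ⇔  (∀r.(E ⊓ D) ⊓ (∀s.F ⊔ ¬B)) unsat w.r.t. T
   apply at x₀: ∀r.(E ⊓ D)⊑∃s.¬F
   open: L(x₀) ⊇ {A, ¬B, ∀r.(E ⊓ D), ∃s.¬F} (+ ∃-successors)
2. Hence ∀r.(E ⊓ D) ⊑ (∃s.¬F ⊓ B): not entailed.

No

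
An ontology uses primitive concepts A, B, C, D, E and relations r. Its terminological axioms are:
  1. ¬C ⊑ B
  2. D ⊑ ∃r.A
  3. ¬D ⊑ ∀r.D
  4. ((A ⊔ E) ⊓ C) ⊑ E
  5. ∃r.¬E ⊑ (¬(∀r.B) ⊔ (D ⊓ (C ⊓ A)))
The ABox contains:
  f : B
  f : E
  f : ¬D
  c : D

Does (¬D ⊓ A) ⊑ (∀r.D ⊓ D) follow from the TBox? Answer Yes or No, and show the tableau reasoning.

No

1. (¬D ⊓ A) ⊑ (∀r.D ⊓ D)  ⇔  ((¬D ⊓ A) ⊓ (∃r.¬D ⊔ ¬D)) unsat w.r.t. T
   apply at x₀: ¬D⊑∀r.D
   open: L(x₀) ⊇ {A, C, E, ¬D, ∀r.D, …}
2. Hence (¬D ⊓ A) ⊑ (∀r.D ⊓ D): not entailed.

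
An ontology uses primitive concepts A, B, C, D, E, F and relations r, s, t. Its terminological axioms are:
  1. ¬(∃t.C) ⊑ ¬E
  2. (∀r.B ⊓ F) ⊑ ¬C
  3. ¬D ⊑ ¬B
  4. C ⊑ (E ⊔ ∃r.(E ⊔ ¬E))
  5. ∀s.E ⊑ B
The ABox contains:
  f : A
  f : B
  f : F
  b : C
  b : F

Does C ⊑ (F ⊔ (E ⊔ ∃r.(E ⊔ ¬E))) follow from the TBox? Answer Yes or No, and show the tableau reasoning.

1. C ⊑ (F ⊔ (E ⊔ ∃r.(E ⊔ ¬E)))  ⇔  (C ⊓ (¬F ⊓ (¬E ⊓ ∀r.(¬E ⊓ E)))) unsat w.r.t. T
   all branches close; clash {B, ¬B} at x₀
2. Hence C ⊑ (F ⊔ (E ⊔ ∃r.(E ⊔ ¬E))): entailed.

Yes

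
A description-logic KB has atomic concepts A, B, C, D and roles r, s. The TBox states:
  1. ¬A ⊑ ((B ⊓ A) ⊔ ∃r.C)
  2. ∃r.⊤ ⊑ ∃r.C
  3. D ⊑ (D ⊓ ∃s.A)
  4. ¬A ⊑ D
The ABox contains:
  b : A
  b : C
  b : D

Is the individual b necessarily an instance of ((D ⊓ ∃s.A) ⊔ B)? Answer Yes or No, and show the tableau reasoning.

1. b : ((D ⊓ ∃s.A) ⊔ B)?  L(b) = {A, C, D} ∪ {((¬D ⊔ ∀s.¬A) ⊓ ¬B)}
   clash {A, ¬A} at an ∃-successor — b ∈ ((D ⊓ ∃s.A) ⊔ B)
2. Hence b : ((D ⊓ ∃s.A) ⊔ B): entailed.

Yes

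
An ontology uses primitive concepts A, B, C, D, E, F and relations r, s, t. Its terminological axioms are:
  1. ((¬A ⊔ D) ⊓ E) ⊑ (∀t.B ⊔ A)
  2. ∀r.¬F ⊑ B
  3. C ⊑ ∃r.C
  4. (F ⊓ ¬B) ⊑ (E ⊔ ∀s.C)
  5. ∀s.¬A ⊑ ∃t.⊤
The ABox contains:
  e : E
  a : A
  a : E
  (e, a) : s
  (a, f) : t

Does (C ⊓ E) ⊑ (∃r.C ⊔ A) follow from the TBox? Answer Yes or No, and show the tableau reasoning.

1. (C ⊓ E) ⊑ (∃r.C ⊔ A)  ⇔  ((C ⊓ E) ⊓ (∀r.¬C ⊓ ¬A)) unsat w.r.t. T
   all branches close; clash {A, ¬A} at x₀
2. Hence (C ⊓ E) ⊑ (∃r.C ⊔ A): entailed.

Yes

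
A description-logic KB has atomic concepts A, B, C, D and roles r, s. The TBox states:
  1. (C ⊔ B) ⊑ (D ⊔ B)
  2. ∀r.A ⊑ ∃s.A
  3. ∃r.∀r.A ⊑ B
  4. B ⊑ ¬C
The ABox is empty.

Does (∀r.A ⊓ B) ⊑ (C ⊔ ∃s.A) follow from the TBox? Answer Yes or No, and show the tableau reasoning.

Yes

1. (∀r.A ⊓ B) ⊑ (C ⊔ ∃s.A)  ⇔  ((∀r.A ⊓ B) ⊓ (¬C ⊓ ∀s.¬A)) unsat w.r.t. T
   all branches close; clash {A, ¬A} at an ∃-successor
2. Hence (∀r.A ⊓ B) ⊑ (C ⊔ ∃s.A): entailed.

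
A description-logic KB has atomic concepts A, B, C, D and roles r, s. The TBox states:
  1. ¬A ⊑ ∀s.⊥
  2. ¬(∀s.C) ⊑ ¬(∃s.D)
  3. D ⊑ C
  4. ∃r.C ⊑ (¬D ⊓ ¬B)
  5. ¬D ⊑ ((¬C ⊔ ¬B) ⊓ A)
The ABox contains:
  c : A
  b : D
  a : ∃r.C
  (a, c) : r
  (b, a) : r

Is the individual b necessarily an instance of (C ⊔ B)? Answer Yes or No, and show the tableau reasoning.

Yes

1. b : (C ⊔ B)?  L(b) = {D} ∪ {(¬C ⊓ ¬B)}
   clash {C, ¬C} at b — b ∈ (C ⊔ B)
2. Hence b : (C ⊔ B): entailed.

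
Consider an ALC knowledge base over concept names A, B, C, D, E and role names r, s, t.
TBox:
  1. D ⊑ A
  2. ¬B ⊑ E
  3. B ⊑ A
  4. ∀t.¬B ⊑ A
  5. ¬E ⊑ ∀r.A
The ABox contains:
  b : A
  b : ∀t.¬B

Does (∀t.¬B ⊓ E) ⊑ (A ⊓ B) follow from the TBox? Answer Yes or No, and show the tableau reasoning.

1. (∀t.¬B ⊓ E) ⊑ (A ⊓ B)  ⇔  ((∀t.¬B ⊓ E) ⊓ (¬A ⊔ ¬B)) unsat w.r.t. T
   apply at x₀: ∀t.¬B⊑A
   open: L(x₀) ⊇ {A, E, ¬B, ¬D, ∀t.¬B}
2. Hence (∀t.¬B ⊓ E) ⊑ (A ⊓ B): not entailed.

No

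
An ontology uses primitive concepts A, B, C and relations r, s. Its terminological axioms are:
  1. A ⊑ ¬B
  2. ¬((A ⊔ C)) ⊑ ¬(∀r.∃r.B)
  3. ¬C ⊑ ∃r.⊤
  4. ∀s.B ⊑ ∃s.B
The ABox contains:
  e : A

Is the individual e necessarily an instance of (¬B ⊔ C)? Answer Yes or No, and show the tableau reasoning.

Yes

1. e : (¬B ⊔ C)?  L(e) = {A} ∪ {(B ⊓ ¬C)}
   clash {B, ¬B} at e — e ∈ (¬B ⊔ C)
2. Hence e : (¬B ⊔ C): entailed.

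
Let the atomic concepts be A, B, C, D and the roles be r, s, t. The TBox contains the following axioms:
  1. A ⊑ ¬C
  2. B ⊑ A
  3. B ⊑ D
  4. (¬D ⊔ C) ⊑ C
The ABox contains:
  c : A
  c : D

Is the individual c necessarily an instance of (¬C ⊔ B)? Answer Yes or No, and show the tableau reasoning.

1. c : (¬C ⊔ B)?  L(c) = {A, D} ∪ {(C ⊓ ¬B)}
   clash {C, ¬C} at c — c ∈ (¬C ⊔ B)
2. Hence c : (¬C ⊔ B): entailed.

Yes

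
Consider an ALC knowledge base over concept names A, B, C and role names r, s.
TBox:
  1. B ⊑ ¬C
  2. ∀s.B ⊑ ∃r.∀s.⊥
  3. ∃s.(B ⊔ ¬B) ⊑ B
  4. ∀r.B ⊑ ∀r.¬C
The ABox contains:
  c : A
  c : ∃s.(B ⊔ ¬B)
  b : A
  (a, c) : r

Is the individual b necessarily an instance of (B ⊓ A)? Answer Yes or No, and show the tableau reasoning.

1. b : (B ⊓ A)?  L(b) = {A} ∪ {(¬B ⊔ ¬A)}
   open: L(b) ⊇ {A, ¬B, ∀s.(¬B ⊓ B), ∃r.¬B, ∃r.∀s.⊥} (+ ∃-successors) — b ∉ (B ⊓ A) possible
2. Hence b : (B ⊓ A): not entailed.

No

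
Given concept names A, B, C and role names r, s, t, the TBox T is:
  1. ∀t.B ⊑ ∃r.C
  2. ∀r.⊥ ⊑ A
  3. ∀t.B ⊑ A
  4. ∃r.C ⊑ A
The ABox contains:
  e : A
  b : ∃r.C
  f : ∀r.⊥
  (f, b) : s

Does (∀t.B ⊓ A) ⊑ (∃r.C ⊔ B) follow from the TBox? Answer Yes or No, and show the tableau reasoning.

1. (∀t.B ⊓ A) ⊑ (∃r.C ⊔ B)  ⇔  ((∀t.B ⊓ A) ⊓ (∀r.¬C ⊓ ¬B)) unsat w.r.t. T
   all branches close; clash {C, ¬C} at an ∃-successor
2. Hence (∀t.B ⊓ A) ⊑ (∃r.C ⊔ B): entailed.

Yes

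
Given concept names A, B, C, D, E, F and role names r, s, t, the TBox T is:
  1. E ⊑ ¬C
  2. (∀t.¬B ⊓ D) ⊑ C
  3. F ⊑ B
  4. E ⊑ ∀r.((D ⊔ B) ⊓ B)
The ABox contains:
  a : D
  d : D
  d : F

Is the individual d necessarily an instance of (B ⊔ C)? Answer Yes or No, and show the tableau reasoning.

1. d : (B ⊔ C)?  L(d) = {D, F} ∪ {(¬B ⊓ ¬C)}
   clash {B, ¬B} at d — d ∈ (B ⊔ C)
2. Hence d : (B ⊔ C): entailed.

Yes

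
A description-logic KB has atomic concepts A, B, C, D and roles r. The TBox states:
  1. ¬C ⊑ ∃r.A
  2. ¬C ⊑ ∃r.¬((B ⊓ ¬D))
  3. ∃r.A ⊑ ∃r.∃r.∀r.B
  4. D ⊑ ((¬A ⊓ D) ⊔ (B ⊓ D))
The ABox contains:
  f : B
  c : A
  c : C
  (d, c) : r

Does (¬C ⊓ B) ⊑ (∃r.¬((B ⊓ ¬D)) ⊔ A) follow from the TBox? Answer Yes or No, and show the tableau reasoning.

1. (¬C ⊓ B) ⊑ (∃r.¬((B ⊓ ¬D)) ⊔ A)  ⇔  ((¬C ⊓ B) ⊓ (∀r.(B ⊓ ¬D) ⊓ ¬A)) unsat w.r.t. T
   all branches close; clash {D, ¬D} at an ∃-successor
2. Hence (¬C ⊓ B) ⊑ (∃r.¬((B ⊓ ¬D)) ⊔ A): entailed.

Yes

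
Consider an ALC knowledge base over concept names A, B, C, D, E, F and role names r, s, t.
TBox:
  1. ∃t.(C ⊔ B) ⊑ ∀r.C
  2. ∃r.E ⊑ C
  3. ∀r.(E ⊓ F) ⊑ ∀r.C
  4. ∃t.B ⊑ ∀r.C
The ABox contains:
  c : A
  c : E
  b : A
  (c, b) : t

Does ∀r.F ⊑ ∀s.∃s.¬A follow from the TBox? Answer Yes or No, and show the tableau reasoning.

1. ∀r.F ⊑ ∀s.∃s.¬A  ⇔  (∀r.F ⊓ ∃s.∀s.A) unsat w.r.t. T
   open: L(x₀) ⊇ {∀r.F, ∀r.¬E, ∀t.(¬C ⊓ ¬B), ∀t.¬B, ∃r.(¬E ⊔ ¬F), …} (+ ∃-successors)
2. Hence ∀r.F ⊑ ∀s.∃s.¬A: not entailed.

No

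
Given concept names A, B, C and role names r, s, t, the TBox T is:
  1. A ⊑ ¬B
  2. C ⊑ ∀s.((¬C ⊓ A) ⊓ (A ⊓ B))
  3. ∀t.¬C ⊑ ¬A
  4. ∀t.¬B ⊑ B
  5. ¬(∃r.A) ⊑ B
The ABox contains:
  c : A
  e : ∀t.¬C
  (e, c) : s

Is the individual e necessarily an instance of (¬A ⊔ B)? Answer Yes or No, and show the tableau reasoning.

Yes

1. e : (¬A ⊔ B)?  L(e) = {∀t.¬C} ∪ {(A ⊓ ¬B)}
   clash {B, ¬B} at e — e ∈ (¬A ⊔ B)
2. Hence e : (¬A ⊔ B): entailed.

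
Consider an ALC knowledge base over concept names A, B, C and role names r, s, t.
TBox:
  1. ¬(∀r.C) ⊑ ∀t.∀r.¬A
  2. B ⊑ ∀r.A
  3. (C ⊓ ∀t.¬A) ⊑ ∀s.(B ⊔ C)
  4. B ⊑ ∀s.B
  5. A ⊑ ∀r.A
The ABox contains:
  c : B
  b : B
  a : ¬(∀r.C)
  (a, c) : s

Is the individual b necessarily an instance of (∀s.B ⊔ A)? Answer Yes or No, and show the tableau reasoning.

1. b : (∀s.B ⊔ A)?  L(b) = {B} ∪ {(∃s.¬B ⊓ ¬A)}
   clash {B, ¬B} at an ∃-successor — b ∈ (∀s.B ⊔ A)
2. Hence b : (∀s.B ⊔ A): entailed.

Yes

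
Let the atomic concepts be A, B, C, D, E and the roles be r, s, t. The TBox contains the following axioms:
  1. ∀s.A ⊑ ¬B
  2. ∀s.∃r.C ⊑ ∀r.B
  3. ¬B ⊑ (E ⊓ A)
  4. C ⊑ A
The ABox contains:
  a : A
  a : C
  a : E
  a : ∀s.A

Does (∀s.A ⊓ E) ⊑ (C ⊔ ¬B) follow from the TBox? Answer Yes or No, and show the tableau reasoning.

Yes

1. (∀s.A ⊓ E) ⊑ (C ⊔ ¬B)  ⇔  ((∀s.A ⊓ E) ⊓ (¬C ⊓ B)) unsat w.r.t. T
   all branches close; clash {B, ¬B} at x₀
2. Hence (∀s.A ⊓ E) ⊑ (C ⊔ ¬B): entailed.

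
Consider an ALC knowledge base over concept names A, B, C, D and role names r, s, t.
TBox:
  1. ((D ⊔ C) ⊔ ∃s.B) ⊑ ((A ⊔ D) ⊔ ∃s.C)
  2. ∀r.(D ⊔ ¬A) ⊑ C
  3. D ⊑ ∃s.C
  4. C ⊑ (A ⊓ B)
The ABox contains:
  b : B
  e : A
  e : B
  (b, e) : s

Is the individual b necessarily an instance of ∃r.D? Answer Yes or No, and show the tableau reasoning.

No

1. b : ∃r.D?  L(b) = {B} ∪ {∀r.¬D}
   open: L(b) ⊇ {A, B, ¬C, ¬D, ∀r.¬D, …} (+ ∃-successors) — b ∉ ∃r.D possible
2. Hence b : ∃r.D: not entailed.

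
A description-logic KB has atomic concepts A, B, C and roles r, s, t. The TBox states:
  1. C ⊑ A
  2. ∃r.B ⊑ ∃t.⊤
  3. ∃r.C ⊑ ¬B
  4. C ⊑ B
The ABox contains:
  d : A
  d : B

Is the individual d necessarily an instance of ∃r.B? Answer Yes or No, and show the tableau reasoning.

No

1. d : ∃r.B?  L(d) = {A, B} ∪ {∀r.¬B}
   open: L(d) ⊇ {A, B, ∀r.¬B, ∀r.¬C} — d ∉ ∃r.B possible
2. Hence d : ∃r.B: not entailed.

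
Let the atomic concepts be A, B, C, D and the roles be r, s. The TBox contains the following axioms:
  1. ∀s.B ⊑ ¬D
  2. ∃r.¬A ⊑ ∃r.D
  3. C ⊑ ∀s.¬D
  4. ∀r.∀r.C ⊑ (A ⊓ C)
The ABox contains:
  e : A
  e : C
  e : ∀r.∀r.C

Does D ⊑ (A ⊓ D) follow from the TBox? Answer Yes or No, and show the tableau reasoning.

1. D ⊑ (A ⊓ D)  ⇔  (D ⊓ (¬A ⊔ ¬D)) unsat w.r.t. T
   open: L(x₀) ⊇ {D, ¬A, ¬C, ∀r.A, ∃r.∃r.¬C, …} (+ ∃-successors)
2. Hence D ⊑ (A ⊓ D): not entailed.

No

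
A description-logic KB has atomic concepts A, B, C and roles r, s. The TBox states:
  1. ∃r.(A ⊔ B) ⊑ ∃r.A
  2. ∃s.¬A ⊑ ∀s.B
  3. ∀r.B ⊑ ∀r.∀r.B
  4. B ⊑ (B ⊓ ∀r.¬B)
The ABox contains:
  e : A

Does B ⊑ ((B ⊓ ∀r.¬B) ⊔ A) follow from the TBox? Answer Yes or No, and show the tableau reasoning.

1. B ⊑ ((B ⊓ ∀r.¬B) ⊔ A)  ⇔  (B ⊓ ((¬B ⊔ ∃r.B) ⊓ ¬A)) unsat w.r.t. T
   all branches close; clash {B, ¬B} at an ∃-successor
2. Hence B ⊑ ((B ⊓ ∀r.¬B) ⊔ A): entailed.

Yes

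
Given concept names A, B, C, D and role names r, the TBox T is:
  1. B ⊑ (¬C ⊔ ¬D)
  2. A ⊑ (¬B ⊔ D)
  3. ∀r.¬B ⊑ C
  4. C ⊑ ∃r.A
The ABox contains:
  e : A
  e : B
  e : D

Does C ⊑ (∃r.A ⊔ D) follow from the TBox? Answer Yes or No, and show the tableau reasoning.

1. C ⊑ (∃r.A ⊔ D)  ⇔  (C ⊓ (∀r.¬A ⊓ ¬D)) unsat w.r.t. T
   all branches close; clash {D, ¬D} at x₀
2. Hence C ⊑ (∃r.A ⊔ D): entailed.

Yes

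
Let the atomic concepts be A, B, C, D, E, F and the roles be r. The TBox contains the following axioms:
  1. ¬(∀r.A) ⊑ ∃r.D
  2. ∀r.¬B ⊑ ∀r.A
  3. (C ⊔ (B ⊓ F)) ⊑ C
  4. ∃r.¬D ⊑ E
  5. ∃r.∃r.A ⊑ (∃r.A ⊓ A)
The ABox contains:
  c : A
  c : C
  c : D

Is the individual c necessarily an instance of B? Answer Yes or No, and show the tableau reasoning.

No

1. c : B?  L(c) = {A, C, D} ∪ {¬B}
   open: L(c) ⊇ {A, C, D, ¬B, ∀r.A, …} — c ∉ B possible
2. Hence c : B: not entailed.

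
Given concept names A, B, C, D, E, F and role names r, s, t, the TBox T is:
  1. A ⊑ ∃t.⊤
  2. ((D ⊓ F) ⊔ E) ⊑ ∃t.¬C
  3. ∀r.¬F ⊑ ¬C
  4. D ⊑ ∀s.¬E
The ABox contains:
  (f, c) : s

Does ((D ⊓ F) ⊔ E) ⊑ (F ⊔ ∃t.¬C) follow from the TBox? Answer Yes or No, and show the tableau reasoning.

1. ((D ⊓ F) ⊔ E) ⊑ (F ⊔ ∃t.¬C)  ⇔  (((D ⊓ F) ⊔ E) ⊓ (¬F ⊓ ∀t.C)) unsat w.r.t. T
   all branches close; clash {C, ¬C} at an ∃-successor
2. Hence ((D ⊓ F) ⊔ E) ⊑ (F ⊔ ∃t.¬C): entailed.

Yes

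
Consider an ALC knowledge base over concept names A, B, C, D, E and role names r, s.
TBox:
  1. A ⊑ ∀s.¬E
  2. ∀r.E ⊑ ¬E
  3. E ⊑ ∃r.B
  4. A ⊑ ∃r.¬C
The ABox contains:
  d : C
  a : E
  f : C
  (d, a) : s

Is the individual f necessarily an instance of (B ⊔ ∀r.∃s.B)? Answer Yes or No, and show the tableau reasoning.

No

1. f : (B ⊔ ∀r.∃s.B)?  L(f) = {C} ∪ {(¬B ⊓ ∃r.∀s.¬B)}
   open: L(f) ⊇ {C, ¬A, ¬B, ¬E, ∃r.∀s.¬B} (+ ∃-successors) — f ∉ (B ⊔ ∀r.∃s.B) possible
2. Hence f : (B ⊔ ∀r.∃s.B): not entailed.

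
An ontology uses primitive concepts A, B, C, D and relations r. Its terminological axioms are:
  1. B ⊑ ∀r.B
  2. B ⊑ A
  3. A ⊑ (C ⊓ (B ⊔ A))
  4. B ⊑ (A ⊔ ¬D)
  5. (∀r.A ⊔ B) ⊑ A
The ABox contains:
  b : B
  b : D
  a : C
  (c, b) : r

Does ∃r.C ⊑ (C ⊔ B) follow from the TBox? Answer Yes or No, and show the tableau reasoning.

No

1. ∃r.C ⊑ (C ⊔ B)  ⇔  (∃r.C ⊓ (¬C ⊓ ¬B)) unsat w.r.t. T
   open: L(x₀) ⊇ {¬A, ¬B, ¬C, ∃r.C, ∃r.¬A} (+ ∃-successors)
2. Hence ∃r.C ⊑ (C ⊔ B): not entailed.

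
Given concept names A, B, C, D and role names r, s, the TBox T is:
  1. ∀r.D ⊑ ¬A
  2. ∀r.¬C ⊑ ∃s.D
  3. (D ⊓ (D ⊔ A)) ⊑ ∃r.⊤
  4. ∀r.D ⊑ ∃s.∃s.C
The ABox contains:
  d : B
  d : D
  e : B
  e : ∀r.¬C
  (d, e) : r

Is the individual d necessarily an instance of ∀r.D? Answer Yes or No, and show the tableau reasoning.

No

1. d : ∀r.D?  L(d) = {B, D} ∪ {∃r.¬D}
   open: L(d) ⊇ {B, D, ∃r.C, ∃r.¬D, ∃r.⊤} (+ ∃-successors) — d ∉ ∀r.D possible
2. Hence d : ∀r.D: not entailed.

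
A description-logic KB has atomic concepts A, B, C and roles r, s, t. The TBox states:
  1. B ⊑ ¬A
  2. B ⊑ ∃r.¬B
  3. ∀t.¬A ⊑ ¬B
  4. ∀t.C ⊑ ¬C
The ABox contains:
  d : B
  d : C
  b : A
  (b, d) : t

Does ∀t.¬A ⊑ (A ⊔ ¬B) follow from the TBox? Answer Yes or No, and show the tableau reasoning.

1. ∀t.¬A ⊑ (A ⊔ ¬B)  ⇔  (∀t.¬A ⊓ (¬A ⊓ B)) unsat w.r.t. T
   all branches close; clash {B, ¬B} at x₀
2. Hence ∀t.¬A ⊑ (A ⊔ ¬B): entailed.

Yes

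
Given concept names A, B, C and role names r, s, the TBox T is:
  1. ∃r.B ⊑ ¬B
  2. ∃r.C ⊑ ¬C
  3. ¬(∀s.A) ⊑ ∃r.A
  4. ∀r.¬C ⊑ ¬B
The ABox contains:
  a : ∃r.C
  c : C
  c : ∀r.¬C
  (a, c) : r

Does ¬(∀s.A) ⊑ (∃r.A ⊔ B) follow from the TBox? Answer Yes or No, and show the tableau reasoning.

1. ¬(∀s.A) ⊑ (∃r.A ⊔ B)  ⇔  (∃s.¬A ⊓ (∀r.¬A ⊓ ¬B)) unsat w.r.t. T
   all branches close; clash {A, ¬A} at an ∃-successor
2. Hence ¬(∀s.A) ⊑ (∃r.A ⊔ B): entailed.

Yes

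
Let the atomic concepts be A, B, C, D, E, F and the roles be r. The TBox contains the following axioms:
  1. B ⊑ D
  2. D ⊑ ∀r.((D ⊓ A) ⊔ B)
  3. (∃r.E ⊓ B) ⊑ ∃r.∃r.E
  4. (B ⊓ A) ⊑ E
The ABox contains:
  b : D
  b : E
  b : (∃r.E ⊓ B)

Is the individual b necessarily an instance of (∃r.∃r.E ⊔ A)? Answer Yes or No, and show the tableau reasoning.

1. b : (∃r.∃r.E ⊔ A)?  L(b) = {D, E, (∃r.E ⊓ B)} ∪ {(∀r.∀r.¬E ⊓ ¬A)}
   clash {E, ¬E} at an ∃-successor — b ∈ (∃r.∃r.E ⊔ A)
2. Hence b : (∃r.∃r.E ⊔ A): entailed.

Yes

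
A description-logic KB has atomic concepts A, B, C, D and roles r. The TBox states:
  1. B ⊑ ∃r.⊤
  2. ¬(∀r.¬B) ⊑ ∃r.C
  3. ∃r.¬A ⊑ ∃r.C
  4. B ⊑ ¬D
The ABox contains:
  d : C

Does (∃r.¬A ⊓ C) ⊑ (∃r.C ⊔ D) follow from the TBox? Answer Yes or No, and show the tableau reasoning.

1. (∃r.¬A ⊓ C) ⊑ (∃r.C ⊔ D)  ⇔  ((∃r.¬A ⊓ C) ⊓ (∀r.¬C ⊓ ¬D)) unsat w.r.t. T
   all branches close; clash {C, ¬C} at an ∃-successor
2. Hence (∃r.¬A ⊓ C) ⊑ (∃r.C ⊔ D): entailed.

Yes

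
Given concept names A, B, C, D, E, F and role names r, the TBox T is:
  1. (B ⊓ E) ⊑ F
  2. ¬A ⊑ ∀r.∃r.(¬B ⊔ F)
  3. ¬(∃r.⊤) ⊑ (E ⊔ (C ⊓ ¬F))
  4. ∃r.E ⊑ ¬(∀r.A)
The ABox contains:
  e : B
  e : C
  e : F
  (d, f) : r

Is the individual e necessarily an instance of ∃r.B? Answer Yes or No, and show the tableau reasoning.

1. e : ∃r.B?  L(e) = {B, C, F} ∪ {∀r.¬B}
   open: L(e) ⊇ {A, B, C, F, ∀r.¬B, …} (+ ∃-successors) — e ∉ ∃r.B possible
2. Hence e : ∃r.B: not entailed.

No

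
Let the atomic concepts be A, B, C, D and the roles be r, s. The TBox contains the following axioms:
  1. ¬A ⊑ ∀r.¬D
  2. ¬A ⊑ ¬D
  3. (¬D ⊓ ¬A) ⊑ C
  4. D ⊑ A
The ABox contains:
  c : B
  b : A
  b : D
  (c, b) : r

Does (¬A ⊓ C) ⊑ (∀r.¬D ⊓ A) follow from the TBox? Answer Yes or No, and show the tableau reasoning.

No

1. (¬A ⊓ C) ⊑ (∀r.¬D ⊓ A)  ⇔  ((¬A ⊓ C) ⊓ (∃r.D ⊔ ¬A)) unsat w.r.t. T
   apply at x₀: ¬A⊑∀r.¬D; ¬A⊑¬D
   open: L(x₀) ⊇ {C, ¬A, ¬D, ∀r.¬D}
2. Hence (¬A ⊓ C) ⊑ (∀r.¬D ⊓ A): not entailed.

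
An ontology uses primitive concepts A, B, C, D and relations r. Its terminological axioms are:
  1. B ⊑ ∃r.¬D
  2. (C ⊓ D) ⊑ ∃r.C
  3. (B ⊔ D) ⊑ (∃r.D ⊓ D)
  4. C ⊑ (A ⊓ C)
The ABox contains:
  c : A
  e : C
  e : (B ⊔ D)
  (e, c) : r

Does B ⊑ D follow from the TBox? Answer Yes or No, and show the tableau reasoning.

Yes

1. B ⊑ D  ⇔  (B ⊓ ¬D) unsat w.r.t. T
   all branches close; clash {D, ¬D} at x₀
2. Hence B ⊑ D: entailed.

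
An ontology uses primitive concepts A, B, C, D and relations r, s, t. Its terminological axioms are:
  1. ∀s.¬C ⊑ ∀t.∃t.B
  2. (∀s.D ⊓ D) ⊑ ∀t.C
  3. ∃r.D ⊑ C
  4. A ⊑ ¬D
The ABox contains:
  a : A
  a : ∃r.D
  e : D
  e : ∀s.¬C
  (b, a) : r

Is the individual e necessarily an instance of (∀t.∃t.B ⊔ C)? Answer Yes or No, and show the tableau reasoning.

1. e : (∀t.∃t.B ⊔ C)?  L(e) = {D, ∀s.¬C} ∪ {(∃t.∀t.¬B ⊓ ¬C)}
   clash {D, ¬D} at e — e ∈ (∀t.∃t.B ⊔ C)
2. Hence e : (∀t.∃t.B ⊔ C): entailed.

Yes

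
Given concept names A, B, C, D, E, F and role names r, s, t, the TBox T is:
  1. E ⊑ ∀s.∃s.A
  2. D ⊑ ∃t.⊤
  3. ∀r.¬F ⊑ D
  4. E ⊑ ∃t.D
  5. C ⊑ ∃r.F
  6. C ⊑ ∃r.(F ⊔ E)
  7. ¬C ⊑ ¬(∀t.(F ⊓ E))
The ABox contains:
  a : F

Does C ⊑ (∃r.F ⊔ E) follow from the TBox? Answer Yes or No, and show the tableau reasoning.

1. C ⊑ (∃r.F ⊔ E)  ⇔  (C ⊓ (∀r.¬F ⊓ ¬E)) unsat w.r.t. T
   all branches close; clash {F, ¬F} at an ∃-successor
2. Hence C ⊑ (∃r.F ⊔ E): entailed.

Yes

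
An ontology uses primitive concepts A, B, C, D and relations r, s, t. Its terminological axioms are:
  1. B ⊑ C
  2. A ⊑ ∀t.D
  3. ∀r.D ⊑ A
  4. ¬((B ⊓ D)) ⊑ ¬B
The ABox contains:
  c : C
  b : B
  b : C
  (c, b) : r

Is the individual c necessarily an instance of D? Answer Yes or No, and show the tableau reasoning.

No

1. c : D?  L(c) = {C} ∪ {¬D}
   open: L(c) ⊇ {C, ¬A, ¬B, ¬D, ∃r.¬D} (+ ∃-successors) — c ∉ D possible
2. Hence c : D: not entailed.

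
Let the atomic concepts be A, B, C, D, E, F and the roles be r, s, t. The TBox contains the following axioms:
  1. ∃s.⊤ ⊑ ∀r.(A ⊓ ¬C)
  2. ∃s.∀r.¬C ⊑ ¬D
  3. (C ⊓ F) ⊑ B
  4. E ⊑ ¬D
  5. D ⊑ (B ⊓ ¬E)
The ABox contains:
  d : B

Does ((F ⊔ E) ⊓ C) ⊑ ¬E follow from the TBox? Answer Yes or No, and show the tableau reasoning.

No

1. ((F ⊔ E) ⊓ C) ⊑ ¬E  ⇔  (((F ⊔ E) ⊓ C) ⊓ E) unsat w.r.t. T
   apply at x₀: E⊑¬D
   open: L(x₀) ⊇ {C, E, ¬D, ¬F, ∀s.⊥}
2. Hence ((F ⊔ E) ⊓ C) ⊑ ¬E: not entailed.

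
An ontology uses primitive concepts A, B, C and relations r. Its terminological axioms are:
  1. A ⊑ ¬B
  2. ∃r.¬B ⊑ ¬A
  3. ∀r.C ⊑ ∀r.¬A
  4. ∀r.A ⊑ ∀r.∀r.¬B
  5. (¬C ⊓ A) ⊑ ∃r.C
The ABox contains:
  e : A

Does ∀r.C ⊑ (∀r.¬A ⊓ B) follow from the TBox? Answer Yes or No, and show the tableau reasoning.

No

1. ∀r.C ⊑ (∀r.¬A ⊓ B)  ⇔  (∀r.C ⊓ (∃r.A ⊔ ¬B)) unsat w.r.t. T
   apply at x₀: ∀r.C⊑∀r.¬A
   open: L(x₀) ⊇ {¬A, ¬B, ∀r.C, ∀r.¬A, ∃r.¬A} (+ ∃-successors)
2. Hence ∀r.C ⊑ (∀r.¬A ⊓ B): not entailed.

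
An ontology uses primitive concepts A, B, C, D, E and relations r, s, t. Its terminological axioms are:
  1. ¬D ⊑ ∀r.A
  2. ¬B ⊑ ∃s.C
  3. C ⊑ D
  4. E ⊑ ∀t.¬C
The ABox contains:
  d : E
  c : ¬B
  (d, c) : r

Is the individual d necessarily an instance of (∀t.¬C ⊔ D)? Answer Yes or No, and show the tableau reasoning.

1. d : (∀t.¬C ⊔ D)?  L(d) = {E} ∪ {(∃t.C ⊓ ¬D)}
   clash {D, ¬D} at d — d ∈ (∀t.¬C ⊔ D)
2. Hence d : (∀t.¬C ⊔ D): entailed.

Yes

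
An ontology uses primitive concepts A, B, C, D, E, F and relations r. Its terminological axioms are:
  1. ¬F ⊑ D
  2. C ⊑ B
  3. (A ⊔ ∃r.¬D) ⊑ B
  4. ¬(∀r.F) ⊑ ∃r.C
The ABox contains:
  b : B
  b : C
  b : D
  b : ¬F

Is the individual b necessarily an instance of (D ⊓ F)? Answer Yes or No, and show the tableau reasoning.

No

1. b : (D ⊓ F)?  L(b) = {B, C, D, ¬F} ∪ {(¬D ⊔ ¬F)}
   open: L(b) ⊇ {B, C, D, ¬F, ∀r.F} — b ∉ (D ⊓ F) possible
2. Hence b : (D ⊓ F): not entailed.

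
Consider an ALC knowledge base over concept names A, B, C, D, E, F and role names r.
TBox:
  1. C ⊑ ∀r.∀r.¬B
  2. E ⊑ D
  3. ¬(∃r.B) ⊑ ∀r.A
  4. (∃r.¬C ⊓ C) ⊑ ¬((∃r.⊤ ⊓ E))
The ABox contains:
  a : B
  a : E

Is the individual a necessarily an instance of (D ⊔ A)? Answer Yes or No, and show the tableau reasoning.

Yes

1. a : (D ⊔ A)?  L(a) = {B, E} ∪ {(¬D ⊓ ¬A)}
   clash {D, ¬D} at a — a ∈ (D ⊔ A)
2. Hence a : (D ⊔ A): entailed.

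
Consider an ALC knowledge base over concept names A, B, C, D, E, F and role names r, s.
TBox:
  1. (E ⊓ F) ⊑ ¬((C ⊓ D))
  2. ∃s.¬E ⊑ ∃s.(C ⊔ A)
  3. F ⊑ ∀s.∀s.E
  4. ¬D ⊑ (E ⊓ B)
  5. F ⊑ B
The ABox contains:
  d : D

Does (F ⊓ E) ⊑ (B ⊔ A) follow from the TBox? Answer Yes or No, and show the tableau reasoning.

Yes

1. (F ⊓ E) ⊑ (B ⊔ A)  ⇔  ((F ⊓ E) ⊓ (¬B ⊓ ¬A)) unsat w.r.t. T
   all branches close; clash {B, ¬B} at x₀
2. Hence (F ⊓ E) ⊑ (B ⊔ A): entailed.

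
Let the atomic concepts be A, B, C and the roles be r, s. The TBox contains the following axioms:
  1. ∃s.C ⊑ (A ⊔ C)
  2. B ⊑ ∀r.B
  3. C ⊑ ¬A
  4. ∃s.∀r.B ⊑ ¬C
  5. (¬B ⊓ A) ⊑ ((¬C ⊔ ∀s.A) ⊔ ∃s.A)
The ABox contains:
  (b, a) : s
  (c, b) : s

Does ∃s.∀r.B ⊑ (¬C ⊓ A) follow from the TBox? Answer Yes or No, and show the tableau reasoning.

No

1. ∃s.∀r.B ⊑ (¬C ⊓ A)  ⇔  (∃s.∀r.B ⊓ (C ⊔ ¬A)) unsat w.r.t. T
   apply at x₀: ∃s.∀r.B⊑¬C
   open: L(x₀) ⊇ {¬A, ¬B, ¬C, ∀s.¬C, ∃s.∀r.B} (+ ∃-successors)
2. Hence ∃s.∀r.B ⊑ (¬C ⊓ A): not entailed.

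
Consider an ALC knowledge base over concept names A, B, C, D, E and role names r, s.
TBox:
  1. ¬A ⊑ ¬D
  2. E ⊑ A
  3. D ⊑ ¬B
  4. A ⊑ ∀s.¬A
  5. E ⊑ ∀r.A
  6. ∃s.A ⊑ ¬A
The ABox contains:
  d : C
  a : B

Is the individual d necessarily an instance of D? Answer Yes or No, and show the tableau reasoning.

1. d : D?  L(d) = {C} ∪ {¬D}
   open: L(d) ⊇ {C, ¬A, ¬D, ¬E} — d ∉ D possible
2. Hence d : D: not entailed.

No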